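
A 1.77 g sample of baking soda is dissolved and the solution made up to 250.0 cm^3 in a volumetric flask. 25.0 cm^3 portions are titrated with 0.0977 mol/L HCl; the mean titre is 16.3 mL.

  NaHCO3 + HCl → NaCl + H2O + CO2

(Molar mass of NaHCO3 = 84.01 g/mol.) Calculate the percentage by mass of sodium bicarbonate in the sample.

n(HCl) per titration = 0.0163 × 0.0977 = 1.59 × 10^-3 mol
n(NaHCO3) in each aliquot = 1.59 × 10^-3 mol (1:1 ratio)
n(NaHCO3) in the whole flask = 1.59 × 10^-3 × 250.0/25.0 = 0.0159 mol
mass of NaHCO3 = 0.0159 × 84.01 = 1.34 g
% NaHCO3 = 1.34 / 1.77 × 100 = 75.6 %

75.6 %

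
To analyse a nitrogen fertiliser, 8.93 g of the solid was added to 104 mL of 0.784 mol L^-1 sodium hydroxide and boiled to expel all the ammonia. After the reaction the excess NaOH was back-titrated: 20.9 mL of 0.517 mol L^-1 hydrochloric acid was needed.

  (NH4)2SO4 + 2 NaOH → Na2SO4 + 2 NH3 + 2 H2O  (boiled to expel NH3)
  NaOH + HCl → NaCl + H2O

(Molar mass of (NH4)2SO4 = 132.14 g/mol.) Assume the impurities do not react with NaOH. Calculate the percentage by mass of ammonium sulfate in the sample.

52.3 %

n(NaOH) added = 0.104 × 0.784 = 0.0815 mol
n(HCl) used in back-titration = 0.0209 × 0.517 = 0.0108 mol
n(NaOH) left over = 0.0108 mol (1:1 ratio)
n(NaOH) consumed by analyte = 0.0815 − 0.0108 = 0.0707 mol
From the 1:2 ratio, n((NH4)2SO4) = 1/2 × 0.0707 = 0.0354 mol
mass of (NH4)2SO4 = 0.0354 × 132.14 = 4.67 g
% (NH4)2SO4 = 4.67 / 8.93 × 100 = 52.3 %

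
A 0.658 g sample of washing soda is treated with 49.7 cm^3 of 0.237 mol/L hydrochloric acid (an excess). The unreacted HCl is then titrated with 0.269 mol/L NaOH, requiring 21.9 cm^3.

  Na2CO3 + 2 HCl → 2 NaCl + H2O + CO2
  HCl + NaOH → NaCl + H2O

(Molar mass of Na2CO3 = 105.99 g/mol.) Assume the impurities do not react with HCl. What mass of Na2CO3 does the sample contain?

0.312 g

n(HCl) added = 0.0497 × 0.237 = 0.0118 mol
n(NaOH) used in back-titration = 0.0219 × 0.269 = 5.89 × 10^-3 mol
n(HCl) left over = 5.89 × 10^-3 mol (1:1 ratio)
n(HCl) consumed by analyte = 0.0118 − 5.89 × 10^-3 = 5.89 × 10^-3 mol
From the 1:2 ratio, n(Na2CO3) = 1/2 × 5.89 × 10^-3 = 2.94 × 10^-3 mol
mass of Na2CO3 = 2.94 × 10^-3 × 105.99 = 0.312 g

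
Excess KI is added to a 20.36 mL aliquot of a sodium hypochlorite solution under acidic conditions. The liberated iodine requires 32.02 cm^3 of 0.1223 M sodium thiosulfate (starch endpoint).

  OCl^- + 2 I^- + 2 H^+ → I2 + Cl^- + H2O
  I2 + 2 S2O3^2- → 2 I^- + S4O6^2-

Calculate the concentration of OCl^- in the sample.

n(S2O3^2-) = 0.03202 × 0.1223 = 3.916 × 10^-3 mol
n(I2) = n(S2O3^2-)/2 = 1.958 × 10^-3 mol
n(OCl^-) in the aliquot = 1.958 × 10^-3 mol (1:1 ratio)
[OCl^-] = 1.958 × 10^-3 / 0.02036 = 0.09617 mol/L

0.09617 M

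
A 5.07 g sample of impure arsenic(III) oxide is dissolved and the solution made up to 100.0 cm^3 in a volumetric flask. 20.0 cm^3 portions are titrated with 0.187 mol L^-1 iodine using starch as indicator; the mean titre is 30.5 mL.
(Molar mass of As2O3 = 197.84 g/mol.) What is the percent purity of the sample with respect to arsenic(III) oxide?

55.6 %

As2O3 + 2 I2 + 2 H2O → As2O5 + 4 HI
n(I2) per titration = 0.0305 × 0.187 = 5.70 × 10^-3 mol
From the 1:2 ratio, n(As2O3) in each aliquot = 1/2 × 5.70 × 10^-3 = 2.85 × 10^-3 mol
n(As2O3) in the whole flask = 2.85 × 10^-3 × 100.0/20.0 = 0.0143 mol
mass of As2O3 = 0.0143 × 197.84 = 2.82 g
% As2O3 = 2.82 / 5.07 × 100 = 55.6 %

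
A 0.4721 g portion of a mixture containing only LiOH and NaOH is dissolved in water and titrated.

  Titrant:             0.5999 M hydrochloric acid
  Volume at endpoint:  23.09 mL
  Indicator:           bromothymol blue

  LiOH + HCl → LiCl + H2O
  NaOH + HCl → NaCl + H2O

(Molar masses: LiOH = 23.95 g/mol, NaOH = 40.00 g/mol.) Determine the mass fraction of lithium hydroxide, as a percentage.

n(HCl) = 0.02309 × 0.5999 = 0.01385 mol
Let x = n(LiOH), y = n(NaOH).
Titrant: 1x + 1y = 0.01385;  mass: 23.95x + 40.00y = 0.4721
Solving, x = 5.107 × 10^-3 mol, y = 8.745 × 10^-3 mol
mass of LiOH = 5.107 × 10^-3 × 23.95 = 0.1223 g
% LiOH = 0.1223 / 0.4721 × 100 = 25.91 %

25.91 %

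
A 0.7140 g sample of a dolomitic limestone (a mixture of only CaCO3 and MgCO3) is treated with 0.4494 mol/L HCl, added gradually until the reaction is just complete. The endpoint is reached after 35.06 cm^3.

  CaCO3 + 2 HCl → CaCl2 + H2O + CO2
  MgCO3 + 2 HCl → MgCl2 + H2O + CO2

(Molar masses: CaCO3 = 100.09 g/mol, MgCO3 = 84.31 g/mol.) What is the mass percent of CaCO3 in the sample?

n(HCl) = 0.03506 × 0.4494 = 0.01576 mol
Let x = n(CaCO3), y = n(MgCO3).
Titrant: 2x + 2y = 0.01576;  mass: 100.09x + 84.31y = 0.7140
Solving, x = 3.156 × 10^-3 mol, y = 4.722 × 10^-3 mol
mass of CaCO3 = 3.156 × 10^-3 × 100.09 = 0.3159 g
% CaCO3 = 0.3159 / 0.7140 × 100 = 44.25 %

44.25 %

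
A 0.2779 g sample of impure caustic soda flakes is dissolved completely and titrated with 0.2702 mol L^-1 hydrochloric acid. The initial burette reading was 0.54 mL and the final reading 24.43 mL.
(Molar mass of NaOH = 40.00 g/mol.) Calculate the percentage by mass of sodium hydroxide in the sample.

NaOH + HCl → NaCl + H2O
n(HCl) = 0.02389 L × 0.2702 mol/L = 6.455 × 10^-3 mol
n(NaOH) = 6.455 × 10^-3 mol (1:1 ratio)
mass of NaOH = 6.455 × 10^-3 × 40.00 g/mol = 0.2582 g
% NaOH = 0.2582 / 0.2779 × 100 = 92.91 %

92.91 %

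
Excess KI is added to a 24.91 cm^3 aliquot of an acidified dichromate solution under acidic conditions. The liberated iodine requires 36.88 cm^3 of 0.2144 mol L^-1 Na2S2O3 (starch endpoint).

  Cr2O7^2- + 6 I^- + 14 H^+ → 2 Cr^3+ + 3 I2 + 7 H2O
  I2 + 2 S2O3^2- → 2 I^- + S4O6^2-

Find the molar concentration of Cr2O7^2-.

0.05290 mol/L

n(S2O3^2-) = 0.03688 × 0.2144 = 7.907 × 10^-3 mol
n(I2) = n(S2O3^2-)/2 = 3.954 × 10^-3 mol
From the 1:3 ratio, n(Cr2O7^2-) in the aliquot = 1/3 × 3.954 × 10^-3 = 1.318 × 10^-3 mol
[Cr2O7^2-] = 1.318 × 10^-3 / 0.02491 = 0.05290 mol/L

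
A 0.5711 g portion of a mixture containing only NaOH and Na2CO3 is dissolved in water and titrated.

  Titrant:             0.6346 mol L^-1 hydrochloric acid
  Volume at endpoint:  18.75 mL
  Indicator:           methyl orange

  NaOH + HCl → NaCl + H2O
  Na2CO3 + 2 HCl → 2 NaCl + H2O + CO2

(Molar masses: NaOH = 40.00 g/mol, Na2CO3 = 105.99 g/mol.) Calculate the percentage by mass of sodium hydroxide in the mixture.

32.06 %

n(HCl) = 0.01875 × 0.6346 = 0.01190 mol
Let x = n(NaOH), y = n(Na2CO3).
Titrant: 1x + 2y = 0.01190;  mass: 40.00x + 105.99y = 0.5711
Solving, x = 4.577 × 10^-3 mol, y = 3.661 × 10^-3 mol
mass of NaOH = 4.577 × 10^-3 × 40.00 = 0.1831 g
% NaOH = 0.1831 / 0.5711 × 100 = 32.06 %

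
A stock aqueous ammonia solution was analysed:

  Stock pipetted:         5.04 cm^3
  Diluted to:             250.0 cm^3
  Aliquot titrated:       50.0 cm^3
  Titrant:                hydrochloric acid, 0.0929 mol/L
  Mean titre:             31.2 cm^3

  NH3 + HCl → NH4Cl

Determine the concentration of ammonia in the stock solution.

n(HCl) = 0.0312 × 0.0929 = 2.90 × 10^-3 mol
n(NH3) in the aliquot = 2.90 × 10^-3 mol (1:1 ratio)
[NH3]_dilute = 2.90 × 10^-3 / 0.0500 = 0.0580 mol/L
Dilution factor = 250.0 / 5.04 = 49.60
[NH3]_stock = 0.0580 × 49.60 = 2.88 mol/L

2.88 mol/L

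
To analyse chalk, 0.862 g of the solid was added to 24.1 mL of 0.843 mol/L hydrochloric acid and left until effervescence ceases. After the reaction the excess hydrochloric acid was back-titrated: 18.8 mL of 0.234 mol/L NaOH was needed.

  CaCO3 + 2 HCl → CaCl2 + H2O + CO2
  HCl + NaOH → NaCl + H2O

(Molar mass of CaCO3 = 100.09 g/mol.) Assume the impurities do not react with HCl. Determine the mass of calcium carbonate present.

0.797 g

n(HCl) added = 0.0241 × 0.843 = 0.0203 mol
n(NaOH) used in back-titration = 0.0188 × 0.234 = 4.40 × 10^-3 mol
n(HCl) left over = 4.40 × 10^-3 mol (1:1 ratio)
n(HCl) consumed by analyte = 0.0203 − 4.40 × 10^-3 = 0.0159 mol
From the 1:2 ratio, n(CaCO3) = 1/2 × 0.0159 = 7.96 × 10^-3 mol
mass of CaCO3 = 7.96 × 10^-3 × 100.09 = 0.797 g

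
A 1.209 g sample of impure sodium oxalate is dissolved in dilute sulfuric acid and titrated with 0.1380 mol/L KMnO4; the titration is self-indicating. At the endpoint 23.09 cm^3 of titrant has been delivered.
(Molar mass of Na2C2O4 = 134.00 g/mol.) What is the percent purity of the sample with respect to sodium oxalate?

88.29 %

2 MnO4^- + 5 C2O4^2- + 16 H^+ → 2 Mn^2+ + 10 CO2 + 8 H2O
n(KMnO4) = 0.02309 L × 0.1380 mol/L = 3.186 × 10^-3 mol
From the 5:2 ratio, n(Na2C2O4) = 5/2 × 3.186 × 10^-3 = 7.966 × 10^-3 mol
mass of Na2C2O4 = 7.966 × 10^-3 × 134.00 g/mol = 1.067 g
% Na2C2O4 = 1.067 / 1.209 × 100 = 88.29 %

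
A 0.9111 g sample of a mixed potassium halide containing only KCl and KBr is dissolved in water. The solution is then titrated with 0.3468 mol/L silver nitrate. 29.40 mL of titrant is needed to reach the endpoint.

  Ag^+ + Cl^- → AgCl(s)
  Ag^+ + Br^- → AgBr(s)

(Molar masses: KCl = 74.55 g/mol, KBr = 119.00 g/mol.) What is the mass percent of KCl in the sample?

n(AgNO3) = 0.02940 × 0.3468 = 0.01020 mol
Let x = n(KCl), y = n(KBr).
Titrant: 1x + 1y = 0.01020;  mass: 74.55x + 119.00y = 0.9111
Solving, x = 6.799 × 10^-3 mol, y = 3.397 × 10^-3 mol
mass of KCl = 6.799 × 10^-3 × 74.55 = 0.5069 g
% KCl = 0.5069 / 0.9111 × 100 = 55.63 %

55.63 %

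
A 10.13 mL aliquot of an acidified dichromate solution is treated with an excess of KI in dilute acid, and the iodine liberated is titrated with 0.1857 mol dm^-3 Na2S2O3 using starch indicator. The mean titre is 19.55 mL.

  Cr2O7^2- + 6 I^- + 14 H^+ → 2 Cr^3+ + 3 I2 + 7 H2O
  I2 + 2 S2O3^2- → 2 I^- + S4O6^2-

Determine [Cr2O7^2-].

n(S2O3^2-) = 0.01955 × 0.1857 = 3.630 × 10^-3 mol
n(I2) = n(S2O3^2-)/2 = 1.815 × 10^-3 mol
From the 1:3 ratio, n(Cr2O7^2-) in the aliquot = 1/3 × 1.815 × 10^-3 = 6.051 × 10^-4 mol
[Cr2O7^2-] = 6.051 × 10^-4 / 0.01013 = 0.05973 mol/L

0.05973 mol/L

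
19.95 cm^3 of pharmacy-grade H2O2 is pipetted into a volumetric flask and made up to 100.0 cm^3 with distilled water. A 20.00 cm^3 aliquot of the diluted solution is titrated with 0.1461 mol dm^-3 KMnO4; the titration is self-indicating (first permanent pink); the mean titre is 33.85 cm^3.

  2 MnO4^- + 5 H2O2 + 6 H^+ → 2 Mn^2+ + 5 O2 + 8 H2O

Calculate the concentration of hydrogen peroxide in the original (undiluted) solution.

3.099 mol/L

n(KMnO4) = 0.03385 × 0.1461 = 4.945 × 10^-3 mol
From the 5:2 ratio, n(H2O2) in the aliquot = 5/2 × 4.945 × 10^-3 = 0.01236 mol
[H2O2]_dilute = 0.01236 / 0.02000 = 0.6182 mol/L
Dilution factor = 100.0 / 19.95 = 5.013
[H2O2]_stock = 0.6182 × 5.013 = 3.099 mol/L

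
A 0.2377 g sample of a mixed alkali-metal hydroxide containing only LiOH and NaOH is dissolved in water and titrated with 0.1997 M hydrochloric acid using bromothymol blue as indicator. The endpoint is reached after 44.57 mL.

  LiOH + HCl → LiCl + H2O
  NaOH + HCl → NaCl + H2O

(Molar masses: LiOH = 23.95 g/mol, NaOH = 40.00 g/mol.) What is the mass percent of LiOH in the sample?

74.28 %

n(HCl) = 0.04457 × 0.1997 = 8.901 × 10^-3 mol
Let x = n(LiOH), y = n(NaOH).
Titrant: 1x + 1y = 8.901 × 10^-3;  mass: 23.95x + 40.00y = 0.2377
Solving, x = 7.372 × 10^-3 mol, y = 1.528 × 10^-3 mol
mass of LiOH = 7.372 × 10^-3 × 23.95 = 0.1766 g
% LiOH = 0.1766 / 0.2377 × 100 = 74.28 %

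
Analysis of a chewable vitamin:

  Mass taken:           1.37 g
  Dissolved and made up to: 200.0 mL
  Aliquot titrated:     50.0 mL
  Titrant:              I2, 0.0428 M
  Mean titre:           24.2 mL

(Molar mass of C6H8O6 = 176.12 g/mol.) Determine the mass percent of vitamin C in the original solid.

53.3 %

C6H8O6 + I2 → C6H6O6 + 2 HI
n(I2) per titration = 0.0242 × 0.0428 = 1.04 × 10^-3 mol
n(C6H8O6) in each aliquot = 1.04 × 10^-3 mol (1:1 ratio)
n(C6H8O6) in the whole flask = 1.04 × 10^-3 × 200.0/50.0 = 4.14 × 10^-3 mol
mass of C6H8O6 = 4.14 × 10^-3 × 176.12 = 0.730 g
% C6H8O6 = 0.730 / 1.37 × 100 = 53.3 %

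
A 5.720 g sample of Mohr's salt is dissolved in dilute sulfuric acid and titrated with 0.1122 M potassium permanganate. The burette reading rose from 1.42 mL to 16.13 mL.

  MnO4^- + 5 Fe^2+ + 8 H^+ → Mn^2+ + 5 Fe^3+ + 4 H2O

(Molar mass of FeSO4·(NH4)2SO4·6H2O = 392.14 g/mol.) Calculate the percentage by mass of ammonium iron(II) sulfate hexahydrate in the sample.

56.57 %

n(KMnO4) = 0.01471 L × 0.1122 mol/L = 1.650 × 10^-3 mol
From the 5:1 ratio, n(FeSO4·(NH4)2SO4·6H2O) = 5/1 × 1.650 × 10^-3 = 8.252 × 10^-3 mol
mass of FeSO4·(NH4)2SO4·6H2O = 8.252 × 10^-3 × 392.14 g/mol = 3.236 g
% FeSO4·(NH4)2SO4·6H2O = 3.236 / 5.720 × 100 = 56.57 %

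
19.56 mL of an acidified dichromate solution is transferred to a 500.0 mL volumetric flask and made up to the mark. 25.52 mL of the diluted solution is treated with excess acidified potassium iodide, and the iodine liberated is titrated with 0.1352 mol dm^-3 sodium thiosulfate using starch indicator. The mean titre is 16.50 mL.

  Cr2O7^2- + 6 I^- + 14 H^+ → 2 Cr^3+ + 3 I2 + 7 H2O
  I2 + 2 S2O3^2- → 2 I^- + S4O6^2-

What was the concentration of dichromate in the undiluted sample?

0.3724 mol/L

n(S2O3^2-) = 0.01650 × 0.1352 = 2.231 × 10^-3 mol
n(I2) = n(S2O3^2-)/2 = 1.115 × 10^-3 mol
From the 1:3 ratio, n(Cr2O7^2-) in the aliquot = 1/3 × 1.115 × 10^-3 = 3.718 × 10^-4 mol
[Cr2O7^2-]_dilute = 3.718 × 10^-4 / 0.02552 = 0.01457 mol/L
[Cr2O7^2-]_original = 0.01457 × 500.0/19.56 = 0.3724 mol/L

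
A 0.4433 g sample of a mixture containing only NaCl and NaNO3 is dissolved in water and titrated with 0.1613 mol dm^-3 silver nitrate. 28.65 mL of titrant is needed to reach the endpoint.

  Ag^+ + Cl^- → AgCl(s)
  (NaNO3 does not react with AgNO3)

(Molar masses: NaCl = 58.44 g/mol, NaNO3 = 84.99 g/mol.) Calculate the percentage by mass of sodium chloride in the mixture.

60.92 %

n(AgNO3) = 0.02865 × 0.1613 = 4.621 × 10^-3 mol
Let x = n(NaCl), y = n(NaNO3).
Titrant: 1x = 4.621 × 10^-3;  mass: 58.44x + 84.99y = 0.4433
Solving, x = 4.621 × 10^-3 mol, y = 2.038 × 10^-3 mol
mass of NaCl = 4.621 × 10^-3 × 58.44 = 0.2701 g
% NaCl = 0.2701 / 0.4433 × 100 = 60.92 %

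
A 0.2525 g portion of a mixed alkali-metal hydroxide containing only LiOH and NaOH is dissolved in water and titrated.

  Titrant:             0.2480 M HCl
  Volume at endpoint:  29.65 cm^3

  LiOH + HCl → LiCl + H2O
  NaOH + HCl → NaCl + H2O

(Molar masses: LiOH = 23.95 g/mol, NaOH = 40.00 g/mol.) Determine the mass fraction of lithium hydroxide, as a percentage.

n(HCl) = 0.02965 × 0.2480 = 7.353 × 10^-3 mol
Let x = n(LiOH), y = n(NaOH).
Titrant: 1x + 1y = 7.353 × 10^-3;  mass: 23.95x + 40.00y = 0.2525
Solving, x = 2.594 × 10^-3 mol, y = 4.760 × 10^-3 mol
mass of LiOH = 2.594 × 10^-3 × 23.95 = 0.06212 g
% LiOH = 0.06212 / 0.2525 × 100 = 24.60 %

24.60 %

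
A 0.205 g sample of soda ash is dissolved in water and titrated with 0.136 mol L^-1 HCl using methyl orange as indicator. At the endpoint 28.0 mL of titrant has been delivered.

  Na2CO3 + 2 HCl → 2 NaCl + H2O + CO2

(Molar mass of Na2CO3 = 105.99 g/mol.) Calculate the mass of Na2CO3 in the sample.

n(HCl) = 0.0280 L × 0.136 mol/L = 3.81 × 10^-3 mol
From the 1:2 ratio, n(Na2CO3) = 1/2 × 3.81 × 10^-3 = 1.90 × 10^-3 mol
mass of Na2CO3 = 1.90 × 10^-3 × 105.99 g/mol = 0.202 g

0.202 g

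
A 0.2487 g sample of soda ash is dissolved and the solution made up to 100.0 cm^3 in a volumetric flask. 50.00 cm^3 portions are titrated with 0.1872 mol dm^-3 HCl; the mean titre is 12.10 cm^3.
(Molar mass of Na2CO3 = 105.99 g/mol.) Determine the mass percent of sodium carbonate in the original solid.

96.53 %

Na2CO3 + 2 HCl → 2 NaCl + H2O + CO2
n(HCl) per titration = 0.01210 × 0.1872 = 2.265 × 10^-3 mol
From the 1:2 ratio, n(Na2CO3) in each aliquot = 1/2 × 2.265 × 10^-3 = 1.133 × 10^-3 mol
n(Na2CO3) in the whole flask = 1.133 × 10^-3 × 100.0/50.00 = 2.265 × 10^-3 mol
mass of Na2CO3 = 2.265 × 10^-3 × 105.99 = 0.2401 g
% Na2CO3 = 0.2401 / 0.2487 × 100 = 96.53 %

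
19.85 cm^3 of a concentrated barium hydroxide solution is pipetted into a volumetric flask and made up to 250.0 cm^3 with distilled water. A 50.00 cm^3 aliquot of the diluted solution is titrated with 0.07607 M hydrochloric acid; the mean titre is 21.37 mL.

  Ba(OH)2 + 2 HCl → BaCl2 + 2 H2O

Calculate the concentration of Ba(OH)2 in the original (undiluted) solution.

0.2047 M

n(HCl) = 0.02137 × 0.07607 = 1.626 × 10^-3 mol
From the 1:2 ratio, n(Ba(OH)2) in the aliquot = 1/2 × 1.626 × 10^-3 = 8.128 × 10^-4 mol
[Ba(OH)2]_dilute = 8.128 × 10^-4 / 0.05000 = 0.01626 mol/L
Dilution factor = 250.0 / 19.85 = 12.59
[Ba(OH)2]_stock = 0.01626 × 12.59 = 0.2047 mol/L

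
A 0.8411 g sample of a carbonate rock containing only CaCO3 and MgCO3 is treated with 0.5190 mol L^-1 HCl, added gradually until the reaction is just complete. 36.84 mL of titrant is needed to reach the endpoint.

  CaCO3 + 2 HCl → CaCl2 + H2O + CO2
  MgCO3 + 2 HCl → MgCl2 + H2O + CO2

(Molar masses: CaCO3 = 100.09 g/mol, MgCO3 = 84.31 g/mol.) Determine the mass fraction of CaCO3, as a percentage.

n(HCl) = 0.03684 × 0.5190 = 0.01912 mol
Let x = n(CaCO3), y = n(MgCO3).
Titrant: 2x + 2y = 0.01912;  mass: 100.09x + 84.31y = 0.8411
Solving, x = 2.224 × 10^-3 mol, y = 7.336 × 10^-3 mol
mass of CaCO3 = 2.224 × 10^-3 × 100.09 = 0.2226 g
% CaCO3 = 0.2226 / 0.8411 × 100 = 26.47 %

26.47 %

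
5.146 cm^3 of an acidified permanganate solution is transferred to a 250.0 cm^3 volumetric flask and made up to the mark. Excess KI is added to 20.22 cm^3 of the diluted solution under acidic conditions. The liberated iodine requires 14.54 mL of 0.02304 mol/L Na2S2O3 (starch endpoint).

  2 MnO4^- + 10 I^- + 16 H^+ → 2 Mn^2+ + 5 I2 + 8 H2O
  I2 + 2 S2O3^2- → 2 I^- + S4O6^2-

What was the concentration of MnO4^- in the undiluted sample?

0.1610 mol/L

n(S2O3^2-) = 0.01454 × 0.02304 = 3.350 × 10^-4 mol
n(I2) = n(S2O3^2-)/2 = 1.675 × 10^-4 mol
From the 2:5 ratio, n(MnO4^-) in the aliquot = 2/5 × 1.675 × 10^-4 = 6.700 × 10^-5 mol
[MnO4^-]_dilute = 6.700 × 10^-5 / 0.02022 = 0.003314 mol/L
[MnO4^-]_original = 0.003314 × 250.0/5.146 = 0.1610 mol/L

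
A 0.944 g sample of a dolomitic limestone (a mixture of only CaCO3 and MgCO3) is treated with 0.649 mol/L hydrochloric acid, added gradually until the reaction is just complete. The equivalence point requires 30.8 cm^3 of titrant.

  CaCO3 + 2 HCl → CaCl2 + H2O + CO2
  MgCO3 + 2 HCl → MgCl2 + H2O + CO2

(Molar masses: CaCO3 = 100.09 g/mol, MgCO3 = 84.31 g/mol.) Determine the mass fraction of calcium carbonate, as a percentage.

68.1 %

n(HCl) = 0.0308 × 0.649 = 0.0200 mol
Let x = n(CaCO3), y = n(MgCO3).
Titrant: 2x + 2y = 0.0200;  mass: 100.09x + 84.31y = 0.944
Solving, x = 6.42 × 10^-3 mol, y = 3.57 × 10^-3 mol
mass of CaCO3 = 6.42 × 10^-3 × 100.09 = 0.643 g
% CaCO3 = 0.643 / 0.944 × 100 = 68.1 %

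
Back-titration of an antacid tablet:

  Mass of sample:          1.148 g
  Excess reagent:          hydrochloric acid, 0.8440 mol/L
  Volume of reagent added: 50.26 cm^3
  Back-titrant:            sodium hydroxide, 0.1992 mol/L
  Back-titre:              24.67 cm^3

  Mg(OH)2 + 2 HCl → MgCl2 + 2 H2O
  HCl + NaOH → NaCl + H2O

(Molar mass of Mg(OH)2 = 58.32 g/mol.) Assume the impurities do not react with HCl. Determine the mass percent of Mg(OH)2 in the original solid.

95.27 %

n(HCl) added = 0.05026 × 0.8440 = 0.04242 mol
n(NaOH) used in back-titration = 0.02467 × 0.1992 = 4.914 × 10^-3 mol
n(HCl) left over = 4.914 × 10^-3 mol (1:1 ratio)
n(HCl) consumed by analyte = 0.04242 − 4.914 × 10^-3 = 0.03751 mol
From the 1:2 ratio, n(Mg(OH)2) = 1/2 × 0.03751 = 0.01875 mol
mass of Mg(OH)2 = 0.01875 × 58.32 = 1.094 g
% Mg(OH)2 = 1.094 / 1.148 × 100 = 95.27 %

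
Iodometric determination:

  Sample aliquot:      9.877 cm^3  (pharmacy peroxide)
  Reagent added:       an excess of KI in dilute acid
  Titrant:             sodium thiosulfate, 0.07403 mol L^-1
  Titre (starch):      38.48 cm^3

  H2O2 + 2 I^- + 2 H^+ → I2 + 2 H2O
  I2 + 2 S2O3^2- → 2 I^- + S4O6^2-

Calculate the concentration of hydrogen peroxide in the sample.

n(S2O3^2-) = 0.03848 × 0.07403 = 2.849 × 10^-3 mol
n(I2) = n(S2O3^2-)/2 = 1.424 × 10^-3 mol
n(H2O2) in the aliquot = 1.424 × 10^-3 mol (1:1 ratio)
[H2O2] = 1.424 × 10^-3 / 0.009877 = 0.1442 mol/L

0.1442 mol/L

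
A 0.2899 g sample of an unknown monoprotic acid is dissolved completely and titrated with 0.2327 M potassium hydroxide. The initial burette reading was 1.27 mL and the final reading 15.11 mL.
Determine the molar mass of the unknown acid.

90.02 g/mol

n(KOH) = 0.01384 L × 0.2327 mol/L = 3.221 × 10^-3 mol
n(HA) = 3.221 × 10^-3 mol (1:1 ratio)
M = m / n = 0.2899 g / 3.221 × 10^-3 mol = 90.02 g/mol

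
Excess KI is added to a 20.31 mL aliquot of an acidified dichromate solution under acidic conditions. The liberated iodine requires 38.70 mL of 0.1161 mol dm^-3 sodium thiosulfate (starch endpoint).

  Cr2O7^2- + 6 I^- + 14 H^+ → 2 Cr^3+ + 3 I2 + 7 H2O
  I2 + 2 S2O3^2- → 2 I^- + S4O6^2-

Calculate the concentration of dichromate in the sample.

n(S2O3^2-) = 0.03870 × 0.1161 = 4.493 × 10^-3 mol
n(I2) = n(S2O3^2-)/2 = 2.247 × 10^-3 mol
From the 1:3 ratio, n(Cr2O7^2-) in the aliquot = 1/3 × 2.247 × 10^-3 = 7.488 × 10^-4 mol
[Cr2O7^2-] = 7.488 × 10^-4 / 0.02031 = 0.03687 mol/L

0.03687 mol/L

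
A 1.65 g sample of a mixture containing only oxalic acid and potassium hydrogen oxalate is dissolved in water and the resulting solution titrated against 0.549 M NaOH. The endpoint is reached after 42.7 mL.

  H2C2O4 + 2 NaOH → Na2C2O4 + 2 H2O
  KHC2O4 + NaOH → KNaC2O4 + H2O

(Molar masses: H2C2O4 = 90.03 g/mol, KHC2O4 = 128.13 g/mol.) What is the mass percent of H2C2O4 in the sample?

44.4 %

n(NaOH) = 0.0427 × 0.549 = 0.0234 mol
Let x = n(H2C2O4), y = n(KHC2O4).
Titrant: 2x + 1y = 0.0234;  mass: 90.03x + 128.13y = 1.65
Solving, x = 8.14 × 10^-3 mol, y = 7.16 × 10^-3 mol
mass of H2C2O4 = 8.14 × 10^-3 × 90.03 = 0.733 g
% H2C2O4 = 0.733 / 1.65 × 100 = 44.4 %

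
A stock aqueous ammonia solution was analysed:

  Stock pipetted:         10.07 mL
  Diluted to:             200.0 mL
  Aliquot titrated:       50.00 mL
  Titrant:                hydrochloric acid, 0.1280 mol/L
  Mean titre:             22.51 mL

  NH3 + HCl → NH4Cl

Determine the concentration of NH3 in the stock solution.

n(HCl) = 0.02251 × 0.1280 = 2.881 × 10^-3 mol
n(NH3) in the aliquot = 2.881 × 10^-3 mol (1:1 ratio)
[NH3]_dilute = 2.881 × 10^-3 / 0.05000 = 0.05763 mol/L
Dilution factor = 200.0 / 10.07 = 19.86
[NH3]_stock = 0.05763 × 19.86 = 1.145 mol/L

1.145 mol/L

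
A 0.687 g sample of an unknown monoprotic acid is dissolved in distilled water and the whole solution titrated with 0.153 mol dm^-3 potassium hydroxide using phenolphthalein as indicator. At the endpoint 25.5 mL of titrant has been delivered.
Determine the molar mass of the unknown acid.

176 g/mol

n(KOH) = 0.0255 L × 0.153 mol/L = 3.90 × 10^-3 mol
n(HA) = 3.90 × 10^-3 mol (1:1 ratio)
M = m / n = 0.687 g / 3.90 × 10^-3 mol = 176 g/mol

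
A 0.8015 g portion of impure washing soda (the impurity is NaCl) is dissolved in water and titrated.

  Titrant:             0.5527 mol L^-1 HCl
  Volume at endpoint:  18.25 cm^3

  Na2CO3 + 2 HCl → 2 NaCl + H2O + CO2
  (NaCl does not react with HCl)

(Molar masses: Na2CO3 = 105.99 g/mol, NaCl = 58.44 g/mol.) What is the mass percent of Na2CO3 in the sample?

n(HCl) = 0.01825 × 0.5527 = 0.01009 mol
Let x = n(Na2CO3), y = n(NaCl).
Titrant: 2x = 0.01009;  mass: 105.99x + 58.44y = 0.8015
Solving, x = 5.043 × 10^-3 mol, y = 4.568 × 10^-3 mol
mass of Na2CO3 = 5.043 × 10^-3 × 105.99 = 0.5345 g
% Na2CO3 = 0.5345 / 0.8015 × 100 = 66.69 %

66.69 %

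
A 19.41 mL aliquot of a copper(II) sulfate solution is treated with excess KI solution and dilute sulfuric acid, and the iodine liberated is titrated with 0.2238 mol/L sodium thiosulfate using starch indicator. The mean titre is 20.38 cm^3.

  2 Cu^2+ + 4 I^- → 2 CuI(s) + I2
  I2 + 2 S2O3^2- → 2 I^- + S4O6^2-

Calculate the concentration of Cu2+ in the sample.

n(S2O3^2-) = 0.02038 × 0.2238 = 4.561 × 10^-3 mol
n(I2) = n(S2O3^2-)/2 = 2.281 × 10^-3 mol
From the 2:1 ratio, n(Cu2+) in the aliquot = 2/1 × 2.281 × 10^-3 = 4.561 × 10^-3 mol
[Cu2+] = 4.561 × 10^-3 / 0.01941 = 0.2350 mol/L

0.2350 mol/L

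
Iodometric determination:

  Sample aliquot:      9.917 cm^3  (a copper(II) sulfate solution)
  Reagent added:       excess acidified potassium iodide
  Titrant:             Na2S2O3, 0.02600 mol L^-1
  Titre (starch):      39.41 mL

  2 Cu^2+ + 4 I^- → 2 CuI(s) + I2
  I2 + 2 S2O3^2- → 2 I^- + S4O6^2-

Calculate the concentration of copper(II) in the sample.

n(S2O3^2-) = 0.03941 × 0.02600 = 1.025 × 10^-3 mol
n(I2) = n(S2O3^2-)/2 = 5.123 × 10^-4 mol
From the 2:1 ratio, n(Cu2+) in the aliquot = 2/1 × 5.123 × 10^-4 = 1.025 × 10^-3 mol
[Cu2+] = 1.025 × 10^-3 / 0.009917 = 0.1033 mol/L

0.1033 mol/L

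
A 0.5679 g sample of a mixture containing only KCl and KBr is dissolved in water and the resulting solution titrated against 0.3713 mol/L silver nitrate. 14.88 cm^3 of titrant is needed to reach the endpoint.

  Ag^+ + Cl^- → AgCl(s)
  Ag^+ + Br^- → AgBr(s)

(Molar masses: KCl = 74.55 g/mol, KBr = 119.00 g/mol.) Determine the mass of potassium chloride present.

0.1502 g

n(AgNO3) = 0.01488 × 0.3713 = 5.525 × 10^-3 mol
Let x = n(KCl), y = n(KBr).
Titrant: 1x + 1y = 5.525 × 10^-3;  mass: 74.55x + 119.00y = 0.5679
Solving, x = 2.015 × 10^-3 mol, y = 3.510 × 10^-3 mol
mass of KCl = 2.015 × 10^-3 × 74.55 = 0.1502 g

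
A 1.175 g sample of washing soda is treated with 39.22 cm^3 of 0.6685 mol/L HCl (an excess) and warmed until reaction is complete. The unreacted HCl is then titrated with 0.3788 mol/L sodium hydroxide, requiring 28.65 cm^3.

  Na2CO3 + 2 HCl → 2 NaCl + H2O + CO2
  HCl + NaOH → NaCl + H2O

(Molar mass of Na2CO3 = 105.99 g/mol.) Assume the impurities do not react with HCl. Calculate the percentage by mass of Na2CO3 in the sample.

69.30 %

n(HCl) added = 0.03922 × 0.6685 = 0.02622 mol
n(NaOH) used in back-titration = 0.02865 × 0.3788 = 0.01085 mol
n(HCl) left over = 0.01085 mol (1:1 ratio)
n(HCl) consumed by analyte = 0.02622 − 0.01085 = 0.01537 mol
From the 1:2 ratio, n(Na2CO3) = 1/2 × 0.01537 = 7.683 × 10^-3 mol
mass of Na2CO3 = 7.683 × 10^-3 × 105.99 = 0.8143 g
% Na2CO3 = 0.8143 / 1.175 × 100 = 69.30 %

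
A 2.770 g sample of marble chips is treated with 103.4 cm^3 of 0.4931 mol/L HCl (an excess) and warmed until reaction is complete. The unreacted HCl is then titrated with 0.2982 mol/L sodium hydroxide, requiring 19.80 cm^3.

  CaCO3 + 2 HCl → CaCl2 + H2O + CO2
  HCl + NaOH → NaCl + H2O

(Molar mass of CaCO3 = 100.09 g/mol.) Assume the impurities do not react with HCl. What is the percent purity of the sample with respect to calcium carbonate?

81.45 %

n(HCl) added = 0.1034 × 0.4931 = 0.05099 mol
n(NaOH) used in back-titration = 0.01980 × 0.2982 = 5.904 × 10^-3 mol
n(HCl) left over = 5.904 × 10^-3 mol (1:1 ratio)
n(HCl) consumed by analyte = 0.05099 − 5.904 × 10^-3 = 0.04508 mol
From the 1:2 ratio, n(CaCO3) = 1/2 × 0.04508 = 0.02254 mol
mass of CaCO3 = 0.02254 × 100.09 = 2.256 g
% CaCO3 = 2.256 / 2.770 × 100 = 81.45 %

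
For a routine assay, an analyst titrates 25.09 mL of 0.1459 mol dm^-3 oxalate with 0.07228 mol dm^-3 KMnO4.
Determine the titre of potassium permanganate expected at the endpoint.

2 MnO4^- + 5 C2O4^2- + 16 H^+ → 2 Mn^2+ + 10 CO2 + 8 H2O
n(C2O4^2-) = 0.02509 L × 0.1459 mol/L = 3.661 × 10^-3 mol
From the 2:5 stoichiometry, n(KMnO4) = 2/5 × 3.661 × 10^-3 = 1.464 × 10^-3 mol
V(KMnO4) = 1.464 × 10^-3 mol / 0.07228 mol/L = 0.02026 L = 20.26 mL

20.26 mL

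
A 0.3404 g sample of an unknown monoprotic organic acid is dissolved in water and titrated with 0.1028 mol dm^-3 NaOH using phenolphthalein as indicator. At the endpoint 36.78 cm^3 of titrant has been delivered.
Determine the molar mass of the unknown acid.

90.03 g/mol

n(NaOH) = 0.03678 L × 0.1028 mol/L = 3.781 × 10^-3 mol
n(HA) = 3.781 × 10^-3 mol (1:1 ratio)
M = m / n = 0.3404 g / 3.781 × 10^-3 mol = 90.03 g/mol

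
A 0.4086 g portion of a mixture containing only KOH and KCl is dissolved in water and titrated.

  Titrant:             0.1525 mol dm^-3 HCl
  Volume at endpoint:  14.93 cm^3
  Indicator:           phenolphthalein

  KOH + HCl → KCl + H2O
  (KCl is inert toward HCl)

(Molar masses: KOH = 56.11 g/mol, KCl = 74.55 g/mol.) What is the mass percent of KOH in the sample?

n(HCl) = 0.01493 × 0.1525 = 2.277 × 10^-3 mol
Let x = n(KOH), y = n(KCl).
Titrant: 1x = 2.277 × 10^-3;  mass: 56.11x + 74.55y = 0.4086
Solving, x = 2.277 × 10^-3 mol, y = 3.767 × 10^-3 mol
mass of KOH = 2.277 × 10^-3 × 56.11 = 0.1278 g
% KOH = 0.1278 / 0.4086 × 100 = 31.27 %

31.27 %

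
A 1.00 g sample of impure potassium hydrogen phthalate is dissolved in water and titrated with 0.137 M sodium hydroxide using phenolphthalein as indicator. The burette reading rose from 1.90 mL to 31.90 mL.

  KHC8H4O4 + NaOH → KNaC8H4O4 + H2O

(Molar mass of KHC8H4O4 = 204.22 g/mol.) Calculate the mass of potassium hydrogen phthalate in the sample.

n(NaOH) = 0.0300 L × 0.137 mol/L = 4.11 × 10^-3 mol
n(KHC8H4O4) = 4.11 × 10^-3 mol (1:1 ratio)
mass of KHC8H4O4 = 4.11 × 10^-3 × 204.22 g/mol = 0.839 g

0.839 g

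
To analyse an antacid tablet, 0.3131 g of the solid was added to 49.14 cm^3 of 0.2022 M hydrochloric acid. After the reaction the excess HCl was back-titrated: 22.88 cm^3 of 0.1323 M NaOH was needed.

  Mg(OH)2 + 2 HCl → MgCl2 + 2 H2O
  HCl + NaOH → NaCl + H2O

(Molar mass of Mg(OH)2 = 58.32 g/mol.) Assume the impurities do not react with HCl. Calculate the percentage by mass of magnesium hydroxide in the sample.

64.35 %

n(HCl) added = 0.04914 × 0.2022 = 9.936 × 10^-3 mol
n(NaOH) used in back-titration = 0.02288 × 0.1323 = 3.027 × 10^-3 mol
n(HCl) left over = 3.027 × 10^-3 mol (1:1 ratio)
n(HCl) consumed by analyte = 9.936 × 10^-3 − 3.027 × 10^-3 = 6.909 × 10^-3 mol
From the 1:2 ratio, n(Mg(OH)2) = 1/2 × 6.909 × 10^-3 = 3.455 × 10^-3 mol
mass of Mg(OH)2 = 3.455 × 10^-3 × 58.32 = 0.2015 g
% Mg(OH)2 = 0.2015 / 0.3131 × 100 = 64.35 %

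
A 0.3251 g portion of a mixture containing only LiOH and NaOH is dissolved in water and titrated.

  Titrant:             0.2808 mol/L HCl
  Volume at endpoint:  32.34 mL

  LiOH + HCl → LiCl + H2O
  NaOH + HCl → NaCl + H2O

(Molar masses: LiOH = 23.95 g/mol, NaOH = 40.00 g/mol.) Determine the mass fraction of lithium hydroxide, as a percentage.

17.51 %

n(HCl) = 0.03234 × 0.2808 = 9.081 × 10^-3 mol
Let x = n(LiOH), y = n(NaOH).
Titrant: 1x + 1y = 9.081 × 10^-3;  mass: 23.95x + 40.00y = 0.3251
Solving, x = 2.377 × 10^-3 mol, y = 6.705 × 10^-3 mol
mass of LiOH = 2.377 × 10^-3 × 23.95 = 0.05692 g
% LiOH = 0.05692 / 0.3251 × 100 = 17.51 %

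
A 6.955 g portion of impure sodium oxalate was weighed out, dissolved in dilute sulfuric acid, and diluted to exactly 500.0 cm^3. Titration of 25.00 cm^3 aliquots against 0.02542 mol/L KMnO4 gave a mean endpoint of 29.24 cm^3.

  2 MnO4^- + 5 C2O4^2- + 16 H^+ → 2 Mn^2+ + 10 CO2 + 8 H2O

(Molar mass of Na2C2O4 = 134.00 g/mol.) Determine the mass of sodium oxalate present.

4.980 g

n(KMnO4) per titration = 0.02924 × 0.02542 = 7.433 × 10^-4 mol
From the 5:2 ratio, n(Na2C2O4) in each aliquot = 5/2 × 7.433 × 10^-4 = 1.858 × 10^-3 mol
n(Na2C2O4) in the whole flask = 1.858 × 10^-3 × 500.0/25.00 = 0.03716 mol
mass of Na2C2O4 = 0.03716 × 134.00 = 4.980 g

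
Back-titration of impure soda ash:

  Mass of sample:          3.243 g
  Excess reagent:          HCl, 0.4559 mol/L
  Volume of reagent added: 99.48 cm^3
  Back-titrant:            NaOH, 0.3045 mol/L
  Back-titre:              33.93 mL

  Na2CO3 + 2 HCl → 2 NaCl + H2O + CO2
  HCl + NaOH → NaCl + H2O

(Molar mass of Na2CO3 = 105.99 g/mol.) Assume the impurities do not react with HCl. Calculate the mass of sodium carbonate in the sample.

n(HCl) added = 0.09948 × 0.4559 = 0.04535 mol
n(NaOH) used in back-titration = 0.03393 × 0.3045 = 0.01033 mol
n(HCl) left over = 0.01033 mol (1:1 ratio)
n(HCl) consumed by analyte = 0.04535 − 0.01033 = 0.03502 mol
From the 1:2 ratio, n(Na2CO3) = 1/2 × 0.03502 = 0.01751 mol
mass of Na2CO3 = 0.01751 × 105.99 = 1.856 g

1.856 g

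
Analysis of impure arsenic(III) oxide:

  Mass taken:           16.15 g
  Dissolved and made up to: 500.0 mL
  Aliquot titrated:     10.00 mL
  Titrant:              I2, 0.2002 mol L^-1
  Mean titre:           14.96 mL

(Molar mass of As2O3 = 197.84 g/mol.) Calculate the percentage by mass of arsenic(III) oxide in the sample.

91.72 %

As2O3 + 2 I2 + 2 H2O → As2O5 + 4 HI
n(I2) per titration = 0.01496 × 0.2002 = 2.995 × 10^-3 mol
From the 1:2 ratio, n(As2O3) in each aliquot = 1/2 × 2.995 × 10^-3 = 1.497 × 10^-3 mol
n(As2O3) in the whole flask = 1.497 × 10^-3 × 500.0/10.00 = 0.07487 mol
mass of As2O3 = 0.07487 × 197.84 = 14.81 g
% As2O3 = 14.81 / 16.15 × 100 = 91.72 %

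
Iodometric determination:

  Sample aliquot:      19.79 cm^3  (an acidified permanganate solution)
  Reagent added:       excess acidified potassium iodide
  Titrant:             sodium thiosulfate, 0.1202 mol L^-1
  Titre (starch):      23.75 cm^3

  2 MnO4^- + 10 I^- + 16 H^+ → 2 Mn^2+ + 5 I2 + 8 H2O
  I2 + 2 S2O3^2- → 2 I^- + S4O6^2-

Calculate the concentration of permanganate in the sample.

n(S2O3^2-) = 0.02375 × 0.1202 = 2.855 × 10^-3 mol
n(I2) = n(S2O3^2-)/2 = 1.427 × 10^-3 mol
From the 2:5 ratio, n(MnO4^-) in the aliquot = 2/5 × 1.427 × 10^-3 = 5.709 × 10^-4 mol
[MnO4^-] = 5.709 × 10^-4 / 0.01979 = 0.02885 mol/L

0.02885 mol/L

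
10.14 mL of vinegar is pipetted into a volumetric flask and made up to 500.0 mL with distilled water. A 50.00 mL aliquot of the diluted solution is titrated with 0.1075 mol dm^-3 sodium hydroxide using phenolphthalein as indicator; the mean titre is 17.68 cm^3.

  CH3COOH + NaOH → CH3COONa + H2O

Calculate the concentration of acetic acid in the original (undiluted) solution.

1.874 mol/L

n(NaOH) = 0.01768 × 0.1075 = 1.901 × 10^-3 mol
n(CH3COOH) in the aliquot = 1.901 × 10^-3 mol (1:1 ratio)
[CH3COOH]_dilute = 1.901 × 10^-3 / 0.05000 = 0.03801 mol/L
Dilution factor = 500.0 / 10.14 = 49.31
[CH3COOH]_stock = 0.03801 × 49.31 = 1.874 mol/L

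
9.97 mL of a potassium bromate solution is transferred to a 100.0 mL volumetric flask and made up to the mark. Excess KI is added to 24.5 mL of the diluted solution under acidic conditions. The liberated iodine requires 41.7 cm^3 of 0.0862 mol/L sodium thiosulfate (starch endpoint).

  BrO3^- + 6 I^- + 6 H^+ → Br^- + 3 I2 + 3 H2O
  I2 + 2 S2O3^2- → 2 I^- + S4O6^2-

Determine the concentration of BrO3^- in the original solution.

0.245 mol/L

n(S2O3^2-) = 0.0417 × 0.0862 = 3.59 × 10^-3 mol
n(I2) = n(S2O3^2-)/2 = 1.80 × 10^-3 mol
From the 1:3 ratio, n(BrO3^-) in the aliquot = 1/3 × 1.80 × 10^-3 = 5.99 × 10^-4 mol
[BrO3^-]_dilute = 5.99 × 10^-4 / 0.0245 = 0.0245 mol/L
[BrO3^-]_original = 0.0245 × 100.0/9.97 = 0.245 mol/L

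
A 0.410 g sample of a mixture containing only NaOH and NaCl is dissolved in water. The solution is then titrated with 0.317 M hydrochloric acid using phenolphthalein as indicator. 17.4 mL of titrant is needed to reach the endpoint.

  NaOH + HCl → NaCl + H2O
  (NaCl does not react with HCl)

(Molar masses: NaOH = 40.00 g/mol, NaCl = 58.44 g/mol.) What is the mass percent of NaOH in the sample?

n(HCl) = 0.0174 × 0.317 = 5.52 × 10^-3 mol
Let x = n(NaOH), y = n(NaCl).
Titrant: 1x = 5.52 × 10^-3;  mass: 40.00x + 58.44y = 0.410
Solving, x = 5.52 × 10^-3 mol, y = 3.24 × 10^-3 mol
mass of NaOH = 5.52 × 10^-3 × 40.00 = 0.221 g
% NaOH = 0.221 / 0.410 × 100 = 53.8 %

53.8 %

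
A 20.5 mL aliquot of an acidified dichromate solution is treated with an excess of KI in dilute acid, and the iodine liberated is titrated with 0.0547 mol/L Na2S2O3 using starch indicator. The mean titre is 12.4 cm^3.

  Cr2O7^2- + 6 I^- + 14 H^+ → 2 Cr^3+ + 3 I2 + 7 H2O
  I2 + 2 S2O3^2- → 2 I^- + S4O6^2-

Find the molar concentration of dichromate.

n(S2O3^2-) = 0.0124 × 0.0547 = 6.78 × 10^-4 mol
n(I2) = n(S2O3^2-)/2 = 3.39 × 10^-4 mol
From the 1:3 ratio, n(Cr2O7^2-) in the aliquot = 1/3 × 3.39 × 10^-4 = 1.13 × 10^-4 mol
[Cr2O7^2-] = 1.13 × 10^-4 / 0.0205 = 0.00551 mol/L

0.00551 mol/L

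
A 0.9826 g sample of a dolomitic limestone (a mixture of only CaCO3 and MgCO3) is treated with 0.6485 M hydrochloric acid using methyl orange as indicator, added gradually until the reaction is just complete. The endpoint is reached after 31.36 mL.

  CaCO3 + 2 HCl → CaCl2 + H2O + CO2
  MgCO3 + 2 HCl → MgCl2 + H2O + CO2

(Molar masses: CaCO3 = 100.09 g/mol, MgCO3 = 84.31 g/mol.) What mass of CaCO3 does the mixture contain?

0.7947 g

n(HCl) = 0.03136 × 0.6485 = 0.02034 mol
Let x = n(CaCO3), y = n(MgCO3).
Titrant: 2x + 2y = 0.02034;  mass: 100.09x + 84.31y = 0.9826
Solving, x = 7.940 × 10^-3 mol, y = 2.228 × 10^-3 mol
mass of CaCO3 = 7.940 × 10^-3 × 100.09 = 0.7947 g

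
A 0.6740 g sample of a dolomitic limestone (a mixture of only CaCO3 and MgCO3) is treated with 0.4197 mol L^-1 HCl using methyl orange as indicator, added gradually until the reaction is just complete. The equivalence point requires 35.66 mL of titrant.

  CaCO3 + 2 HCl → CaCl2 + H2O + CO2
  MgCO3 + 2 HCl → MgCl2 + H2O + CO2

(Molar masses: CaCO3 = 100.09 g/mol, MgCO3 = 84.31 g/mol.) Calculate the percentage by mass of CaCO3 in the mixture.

n(HCl) = 0.03566 × 0.4197 = 0.01497 mol
Let x = n(CaCO3), y = n(MgCO3).
Titrant: 2x + 2y = 0.01497;  mass: 100.09x + 84.31y = 0.6740
Solving, x = 2.730 × 10^-3 mol, y = 4.753 × 10^-3 mol
mass of CaCO3 = 2.730 × 10^-3 × 100.09 = 0.2733 g
% CaCO3 = 0.2733 / 0.6740 × 100 = 40.55 %

40.55 %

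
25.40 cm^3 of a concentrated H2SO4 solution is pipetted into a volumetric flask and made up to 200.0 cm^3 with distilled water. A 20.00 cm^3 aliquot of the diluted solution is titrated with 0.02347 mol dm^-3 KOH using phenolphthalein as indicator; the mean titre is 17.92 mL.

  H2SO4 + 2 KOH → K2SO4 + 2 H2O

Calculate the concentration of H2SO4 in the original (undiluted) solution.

0.08279 mol/L

n(KOH) = 0.01792 × 0.02347 = 4.206 × 10^-4 mol
From the 1:2 ratio, n(H2SO4) in the aliquot = 1/2 × 4.206 × 10^-4 = 2.103 × 10^-4 mol
[H2SO4]_dilute = 2.103 × 10^-4 / 0.02000 = 0.01051 mol/L
Dilution factor = 200.0 / 25.40 = 7.874
[H2SO4]_stock = 0.01051 × 7.874 = 0.08279 mol/L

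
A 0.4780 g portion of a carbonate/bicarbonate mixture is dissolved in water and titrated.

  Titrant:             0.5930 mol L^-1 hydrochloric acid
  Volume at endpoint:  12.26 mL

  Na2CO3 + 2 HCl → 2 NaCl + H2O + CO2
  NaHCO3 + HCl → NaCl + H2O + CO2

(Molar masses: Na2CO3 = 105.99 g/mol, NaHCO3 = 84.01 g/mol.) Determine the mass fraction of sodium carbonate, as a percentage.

47.46 %

n(HCl) = 0.01226 × 0.5930 = 7.270 × 10^-3 mol
Let x = n(Na2CO3), y = n(NaHCO3).
Titrant: 2x + 1y = 7.270 × 10^-3;  mass: 105.99x + 84.01y = 0.4780
Solving, x = 2.140 × 10^-3 mol, y = 2.989 × 10^-3 mol
mass of Na2CO3 = 2.140 × 10^-3 × 105.99 = 0.2269 g
% Na2CO3 = 0.2269 / 0.4780 × 100 = 47.46 %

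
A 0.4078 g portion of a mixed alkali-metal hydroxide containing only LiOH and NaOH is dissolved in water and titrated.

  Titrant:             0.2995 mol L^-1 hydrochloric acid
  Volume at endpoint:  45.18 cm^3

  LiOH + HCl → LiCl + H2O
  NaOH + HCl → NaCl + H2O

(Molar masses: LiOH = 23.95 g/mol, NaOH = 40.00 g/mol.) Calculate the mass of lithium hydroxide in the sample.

0.1991 g

n(HCl) = 0.04518 × 0.2995 = 0.01353 mol
Let x = n(LiOH), y = n(NaOH).
Titrant: 1x + 1y = 0.01353;  mass: 23.95x + 40.00y = 0.4078
Solving, x = 8.315 × 10^-3 mol, y = 5.216 × 10^-3 mol
mass of LiOH = 8.315 × 10^-3 × 23.95 = 0.1991 g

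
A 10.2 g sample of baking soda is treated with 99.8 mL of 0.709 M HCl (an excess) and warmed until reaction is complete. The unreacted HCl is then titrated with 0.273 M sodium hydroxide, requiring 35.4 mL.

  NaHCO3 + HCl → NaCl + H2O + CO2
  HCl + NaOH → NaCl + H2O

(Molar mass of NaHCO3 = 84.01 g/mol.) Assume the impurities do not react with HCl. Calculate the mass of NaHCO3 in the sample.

n(HCl) added = 0.0998 × 0.709 = 0.0708 mol
n(NaOH) used in back-titration = 0.0354 × 0.273 = 9.66 × 10^-3 mol
n(HCl) left over = 9.66 × 10^-3 mol (1:1 ratio)
n(HCl) consumed by analyte = 0.0708 − 9.66 × 10^-3 = 0.0611 mol
n(NaHCO3) = 0.0611 mol (1:1 ratio)
mass of NaHCO3 = 0.0611 × 84.01 = 5.13 g

5.13 g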